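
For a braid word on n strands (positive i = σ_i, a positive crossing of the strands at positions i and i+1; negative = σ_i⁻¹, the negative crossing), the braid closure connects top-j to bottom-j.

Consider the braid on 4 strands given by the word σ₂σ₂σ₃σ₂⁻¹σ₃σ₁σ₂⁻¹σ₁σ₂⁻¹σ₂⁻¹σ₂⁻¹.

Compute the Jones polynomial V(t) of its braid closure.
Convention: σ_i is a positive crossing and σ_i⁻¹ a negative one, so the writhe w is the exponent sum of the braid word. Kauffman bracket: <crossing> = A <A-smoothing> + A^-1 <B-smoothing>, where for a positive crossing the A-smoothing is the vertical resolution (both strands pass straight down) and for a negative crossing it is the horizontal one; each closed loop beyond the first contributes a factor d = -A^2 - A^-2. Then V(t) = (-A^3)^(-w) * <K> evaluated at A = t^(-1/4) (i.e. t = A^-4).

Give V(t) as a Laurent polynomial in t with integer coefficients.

The presented braid s2 s2 s3 s2^-1 s3 s1 s2^-1 s1 s2^-1 s2^-1 s2^-1 on 4 strands reduces by inverse Markov moves (closure unchanged at each step):
  Deconjugate: the word is γ·β·γ⁻¹ with γ = s2 s2 (prefix) and γ⁻¹ = s2^-1 s2^-1 (suffix); strip both.
Reduced to β = s3 s2^-1 s3 s1 s2^-1 s1 s2^-1 on 4 strands, 7 crossings.
Compute on β:
Braid: s3 s2^-1 s3 s1 s2^-1 s1 s2^-1 on 4 strands, 7 crossings.
Writhe w = (#positive) - (#negative) = 4 - 3 = 1.
Enumerate smoothing states for the bracket polynomial. There are 2^7 = 128 states.
For each crossing: s=0 is the vertical smoothing, s=1 horizontal. Crossing k contributes A^(sign_k * (1 - 2*s_k)); loop factor d = -A^2 - A^-2.
Tabulate the states by total A-exponent and number of loops L (A-exp: L × count):
  A^7: L=5 ×1
  A^5: L=4 ×7
  A^3: L=3 ×21
  A^1: L=2 ×32, L=4 ×3
  A^-1: L=1 ×21, L=3 ×14
  A^-3: L=2 ×19, L=4 ×2
  A^-5: L=3 ×7
  A^-7: L=4 ×1
Each group contributes A^e * Σ count * d^(L-1):
Powers of d = -A^2 - A^-2: d^2 = A^4 + 2 + A^-4; d^3 = -A^6 - 3*A^2 - 3*A^-2 - A^-6; d^4 = A^8 + 4*A^4 + 6 + 4*A^-4 + A^-8.
  A^7 * (d^4) = A^15 + 4*A^11 + 6*A^7 + 4*A^3 + A^-1
  A^5 * (7*d^3) = -7*A^11 - 21*A^7 - 21*A^3 - 7*A^-1
  A^3 * (21*d^2) = 21*A^7 + 42*A^3 + 21*A^-1
  A^1 * (32*d + 3*d^3) = -3*A^7 - 41*A^3 - 41*A^-1 - 3*A^-5
  A^-1 * (21 + 14*d^2) = 14*A^3 + 49*A^-1 + 14*A^-5
  A^-3 * (19*d + 2*d^3) = -2*A^3 - 25*A^-1 - 25*A^-5 - 2*A^-9
  A^-5 * (7*d^2) = 7*A^-1 + 14*A^-5 + 7*A^-9
  A^-7 * (d^3) = -A^-1 - 3*A^-5 - 3*A^-9 - A^-13
Summing the groups: <K> = A^15 - 3*A^11 + 3*A^7 - 4*A^3 + 4*A^-1 - 3*A^-5 + 2*A^-9 - A^-13
Normalise by the writhe: (-A^3)^(-w) = (-A^3)^(-1) = -A^-3, so f(A) = -A^-3 * <K> = -A^12 + 3*A^8 - 3*A^4 + 4 - 4*A^-4 + 3*A^-8 - 2*A^-12 + A^-16.
Substitute A = t^(-1/4), i.e. A^e → t^(-e/4): V(t) = t^4 - 2*t^3 + 3*t^2 - 4*t + 4 - 3*t^-1 + 3*t^-2 - t^-3

Answer: t^4 - 2*t^3 + 3*t^2 - 4*t + 4 - 3*t^-1 + 3*t^-2 - t^-3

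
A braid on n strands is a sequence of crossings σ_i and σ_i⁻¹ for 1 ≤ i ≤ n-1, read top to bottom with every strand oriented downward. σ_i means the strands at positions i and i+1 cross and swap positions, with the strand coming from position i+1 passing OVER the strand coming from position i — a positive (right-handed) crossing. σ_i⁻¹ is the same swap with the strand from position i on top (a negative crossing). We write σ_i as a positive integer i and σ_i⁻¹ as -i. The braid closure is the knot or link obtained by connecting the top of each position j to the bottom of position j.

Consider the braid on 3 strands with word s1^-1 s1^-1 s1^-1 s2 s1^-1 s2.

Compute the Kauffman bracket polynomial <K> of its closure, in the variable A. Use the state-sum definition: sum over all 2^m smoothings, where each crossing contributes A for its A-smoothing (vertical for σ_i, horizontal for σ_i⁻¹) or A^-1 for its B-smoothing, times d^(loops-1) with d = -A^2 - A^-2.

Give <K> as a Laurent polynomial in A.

Braid: s1^-1 s1^-1 s1^-1 s2 s1^-1 s2 on 3 strands, 6 crossings.
Writhe w = (#positive) - (#negative) = 2 - 4 = -2.
Enumerate smoothing states for the bracket polynomial. There are 2^6 = 64 states.
Each crossing splits two ways (0=vertical, 1=horizontal). The state's weight is A^(#A-smoothings - #B-smoothings) * d^(loops - 1).
Tabulate the states by total A-exponent and number of loops L (A-exp: L × count):
  A^6: L=5 ×1
  A^4: L=4 ×6
  A^2: L=3 ×15
  A^0: L=2 ×19, L=4 ×1
  A^-2: L=1 ×11, L=3 ×4
  A^-4: L=2 ×6
  A^-6: L=3 ×1
Each group contributes A^e * Σ count * d^(L-1):
Powers of d = -A^2 - A^-2: d^2 = A^4 + 2 + A^-4; d^3 = -A^6 - 3*A^2 - 3*A^-2 - A^-6; d^4 = A^8 + 4*A^4 + 6 + 4*A^-4 + A^-8.
  A^6 * (d^4) = A^14 + 4*A^10 + 6*A^6 + 4*A^2 + A^-2
  A^4 * (6*d^3) = -6*A^10 - 18*A^6 - 18*A^2 - 6*A^-2
  A^2 * (15*d^2) = 15*A^6 + 30*A^2 + 15*A^-2
  A^0 * (19*d + d^3) = -A^6 - 22*A^2 - 22*A^-2 - A^-6
  A^-2 * (11 + 4*d^2) = 4*A^2 + 19*A^-2 + 4*A^-6
  A^-4 * (6*d) = -6*A^-2 - 6*A^-6
  A^-6 * (d^2) = A^-2 + 2*A^-6 + A^-10
Summing the groups: <K> = A^14 - 2*A^10 + 2*A^6 - 2*A^2 + 2*A^-2 - A^-6 + A^-10

Answer: A^14 - 2*A^10 + 2*A^6 - 2*A^2 + 2*A^-2 - A^-6 + A^-10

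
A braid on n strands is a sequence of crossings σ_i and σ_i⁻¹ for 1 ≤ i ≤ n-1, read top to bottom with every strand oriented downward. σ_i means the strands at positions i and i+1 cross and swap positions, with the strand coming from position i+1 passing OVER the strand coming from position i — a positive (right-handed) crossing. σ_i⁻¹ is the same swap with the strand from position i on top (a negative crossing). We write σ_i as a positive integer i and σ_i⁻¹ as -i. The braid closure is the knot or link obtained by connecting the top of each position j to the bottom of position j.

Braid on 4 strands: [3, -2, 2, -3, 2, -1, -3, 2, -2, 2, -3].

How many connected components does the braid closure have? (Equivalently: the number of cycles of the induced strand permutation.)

1

Derivation:
Track the strand permutation on 4 strands, starting from identity.
  step 1: s3 swaps positions 3,4 -> [1 2 4 3]
  step 2: s2^-1 swaps positions 2,3 -> [1 4 2 3]
  step 3: s2 swaps positions 2,3 -> [1 2 4 3]
  step 4: s3^-1 swaps positions 3,4 -> [1 2 3 4]
  step 5: s2 swaps positions 2,3 -> [1 3 2 4]
  step 6: s1^-1 swaps positions 1,2 -> [3 1 2 4]
  step 7: s3^-1 swaps positions 3,4 -> [3 1 4 2]
  step 8: s2 swaps positions 2,3 -> [3 4 1 2]
  step 9: s2^-1 swaps positions 2,3 -> [3 1 4 2]
  step 10: s2 swaps positions 2,3 -> [3 4 1 2]
  step 11: s3^-1 swaps positions 3,4 -> [3 4 2 1]
Final permutation (position -> original strand): [3 4 2 1]
Closure components = cycle count of this permutation = 1.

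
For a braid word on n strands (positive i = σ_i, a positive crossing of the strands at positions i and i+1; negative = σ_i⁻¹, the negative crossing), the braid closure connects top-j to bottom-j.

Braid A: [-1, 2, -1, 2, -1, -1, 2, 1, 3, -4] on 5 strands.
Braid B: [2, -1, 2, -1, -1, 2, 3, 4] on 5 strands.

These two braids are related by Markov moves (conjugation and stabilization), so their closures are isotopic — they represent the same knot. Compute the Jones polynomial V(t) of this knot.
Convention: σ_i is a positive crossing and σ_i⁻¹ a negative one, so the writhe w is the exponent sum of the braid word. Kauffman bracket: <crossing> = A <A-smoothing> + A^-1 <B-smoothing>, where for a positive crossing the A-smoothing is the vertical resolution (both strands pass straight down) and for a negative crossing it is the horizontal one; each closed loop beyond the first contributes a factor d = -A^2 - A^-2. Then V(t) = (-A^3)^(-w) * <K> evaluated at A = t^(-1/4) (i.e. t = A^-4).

-t^3 + 2*t^2 - 2*t + 3 - 2*t^-1 + 2*t^-2 - t^-3

Derivation:
Markov-equivalent braids have isotopic closures, hence identical knot invariants. Strip the Markov moves from each word to reach a common short braid β, then compute V(t) once on β.
Braid A: s1^-1 s2 s1^-1 s2 s1^-1 s1^-1 s2 s1 s3 s4^-1 on 5 strands reduces by inverse Markov moves (closure unchanged at each step):
  Destabilize: the word has the form β·s4^-1 where s4^-1 occurs only as the final letter (β ∈ B_4); drop it and the last strand → 4 strands.
  Destabilize: the word has the form β·s3 where s3 occurs only as the final letter (β ∈ B_3); drop it and the last strand → 3 strands.
  Deconjugate: the word is γ·β·γ⁻¹ with γ = s1^-1 (prefix) and γ⁻¹ = s1 (suffix); strip both.
Reduced to β = s2 s1^-1 s2 s1^-1 s1^-1 s2 on 3 strands, 6 crossings.
Braid B: s2 s1^-1 s2 s1^-1 s1^-1 s2 s3 s4 on 5 strands reduces by inverse Markov moves (closure unchanged at each step):
  Destabilize: the word has the form β·s4 where s4 occurs only as the final letter (β ∈ B_4); drop it and the last strand → 4 strands.
  Destabilize: the word has the form β·s3 where s3 occurs only as the final letter (β ∈ B_3); drop it and the last strand → 3 strands.
Reduced to β = s2 s1^-1 s2 s1^-1 s1^-1 s2 on 3 strands, 6 crossings.
Both give the same β = s2 s1^-1 s2 s1^-1 s1^-1 s2 on 3 strands, so one state sum suffices:
Braid: s2 s1^-1 s2 s1^-1 s1^-1 s2 on 3 strands, 6 crossings.
Writhe w = (#positive) - (#negative) = 3 - 3 = 0.
Computing the Kauffman bracket via state sum. There are 2^6 = 64 states.
Each crossing splits two ways (0=vertical, 1=horizontal). The state's weight is A^(#A-smoothings - #B-smoothings) * d^(loops - 1).
Tabulate the states by total A-exponent and number of loops L (A-exp: L × count):
  A^6: L=4 ×1
  A^4: L=3 ×6
  A^2: L=2 ×14, L=4 ×1
  A^0: L=1 ×13, L=3 ×7
  A^-2: L=2 ×14, L=4 ×1
  A^-4: L=3 ×6
  A^-6: L=4 ×1
Each group contributes A^e * Σ count * d^(L-1):
Powers of d = -A^2 - A^-2: d^2 = A^4 + 2 + A^-4; d^3 = -A^6 - 3*A^2 - 3*A^-2 - A^-6.
  A^6 * (d^3) = -A^12 - 3*A^8 - 3*A^4 - 1
  A^4 * (6*d^2) = 6*A^8 + 12*A^4 + 6
  A^2 * (14*d + d^3) = -A^8 - 17*A^4 - 17 - A^-4
  A^0 * (13 + 7*d^2) = 7*A^4 + 27 + 7*A^-4
  A^-2 * (14*d + d^3) = -A^4 - 17 - 17*A^-4 - A^-8
  A^-4 * (6*d^2) = 6 + 12*A^-4 + 6*A^-8
  A^-6 * (d^3) = -1 - 3*A^-4 - 3*A^-8 - A^-12
Summing the groups: <K> = -A^12 + 2*A^8 - 2*A^4 + 3 - 2*A^-4 + 2*A^-8 - A^-12
Normalise by the writhe: (-A^3)^(-w) = (-A^3)^(0) = 1, so f(A) = 1 * <K> = -A^12 + 2*A^8 - 2*A^4 + 3 - 2*A^-4 + 2*A^-8 - A^-12.
Substitute A = t^(-1/4), i.e. A^e → t^(-e/4): V(t) = -t^3 + 2*t^2 - 2*t + 3 - 2*t^-1 + 2*t^-2 - t^-3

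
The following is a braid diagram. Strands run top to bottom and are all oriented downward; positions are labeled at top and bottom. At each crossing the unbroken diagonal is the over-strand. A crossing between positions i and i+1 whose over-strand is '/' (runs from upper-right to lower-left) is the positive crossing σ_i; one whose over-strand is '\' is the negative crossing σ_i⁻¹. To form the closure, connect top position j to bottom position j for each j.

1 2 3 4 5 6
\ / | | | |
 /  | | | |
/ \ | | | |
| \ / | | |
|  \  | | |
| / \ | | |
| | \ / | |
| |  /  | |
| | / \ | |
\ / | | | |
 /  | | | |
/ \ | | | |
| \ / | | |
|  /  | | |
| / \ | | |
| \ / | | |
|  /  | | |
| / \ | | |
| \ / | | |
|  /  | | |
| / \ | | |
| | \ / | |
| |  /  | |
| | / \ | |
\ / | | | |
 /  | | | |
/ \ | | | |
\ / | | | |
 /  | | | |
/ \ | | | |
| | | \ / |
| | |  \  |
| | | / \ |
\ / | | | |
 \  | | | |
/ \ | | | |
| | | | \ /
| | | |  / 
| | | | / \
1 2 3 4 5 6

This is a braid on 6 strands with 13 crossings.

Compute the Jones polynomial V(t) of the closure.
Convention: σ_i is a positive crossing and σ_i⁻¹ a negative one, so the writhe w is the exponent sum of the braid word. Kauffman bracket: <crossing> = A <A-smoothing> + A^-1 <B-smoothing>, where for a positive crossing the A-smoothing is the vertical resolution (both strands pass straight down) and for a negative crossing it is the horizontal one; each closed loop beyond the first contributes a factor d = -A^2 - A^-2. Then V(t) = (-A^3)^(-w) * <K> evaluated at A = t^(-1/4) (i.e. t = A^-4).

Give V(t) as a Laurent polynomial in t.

Reading the diagram top to bottom ('/'-over between positions i,i+1 = s_i, '\'-over = s_i^-1): braid word = s1 s2^-1 s3 s1 s2 s2 s2 s3 s1 s1 s4^-1 s1^-1 s5.
The presented braid s1 s2^-1 s3 s1 s2 s2 s2 s3 s1 s1 s4^-1 s1^-1 s5 on 6 strands reduces by inverse Markov moves (closure unchanged at each step):
  Destabilize: the word has the form β·s5 where s5 occurs only as the final letter (β ∈ B_5); drop it and the last strand → 5 strands.
  Deconjugate: the word is γ·β·γ⁻¹ with γ = s1 (prefix) and γ⁻¹ = s1^-1 (suffix); strip both.
  Destabilize: the word has the form β·s4^-1 where s4^-1 occurs only as the final letter (β ∈ B_4); drop it and the last strand → 4 strands.
Reduced to β = s2^-1 s3 s1 s2 s2 s2 s3 s1 s1 on 4 strands, 9 crossings.
Compute on β:
Braid: s2^-1 s3 s1 s2 s2 s2 s3 s1 s1 on 4 strands, 9 crossings.
Writhe w = (#positive) - (#negative) = 8 - 1 = 7.
Computing the Kauffman bracket via state sum. There are 2^9 = 512 states.
Smooth each crossing (0=||, 1=⌣⌢); contribution A^(Σ sign_k(1-2s_k)) * d^(L-1).
Tabulate the states by total A-exponent and number of loops L (A-exp: L × count):
  A^9: L=3 ×1
  A^7: L=2 ×5, L=4 ×4
  A^5: L=1 ×6, L=3 ×27, L=5 ×3
  A^3: L=2 ×57, L=4 ×26, L=6 ×1
  A^1: L=1 ×39, L=3 ×77, L=5 ×10
  A^-1: L=2 ×81, L=4 ×44, L=6 ×1
  A^-3: L=3 ×73, L=5 ×11
  A^-5: L=4 ×35, L=6 ×1
  A^-7: L=5 ×9
  A^-9: L=6 ×1
Each group contributes A^e * Σ count * d^(L-1):
Powers of d = -A^2 - A^-2: d^2 = A^4 + 2 + A^-4; d^3 = -A^6 - 3*A^2 - 3*A^-2 - A^-6; d^4 = A^8 + 4*A^4 + 6 + 4*A^-4 + A^-8; d^5 = -A^10 - 5*A^6 - 10*A^2 - 10*A^-2 - 5*A^-6 - A^-10.
  A^9 * (d^2) = A^13 + 2*A^9 + A^5
  A^7 * (5*d + 4*d^3) = -4*A^13 - 17*A^9 - 17*A^5 - 4*A
  A^5 * (6 + 27*d^2 + 3*d^4) = 3*A^13 + 39*A^9 + 78*A^5 + 39*A + 3*A^-3
  A^3 * (57*d + 26*d^3 + d^5) = -A^13 - 31*A^9 - 145*A^5 - 145*A - 31*A^-3 - A^-7
  A^1 * (39 + 77*d^2 + 10*d^4) = 10*A^9 + 117*A^5 + 253*A + 117*A^-3 + 10*A^-7
  A^-1 * (81*d + 44*d^3 + d^5) = -A^9 - 49*A^5 - 223*A - 223*A^-3 - 49*A^-7 - A^-11
  A^-3 * (73*d^2 + 11*d^4) = 11*A^5 + 117*A + 212*A^-3 + 117*A^-7 + 11*A^-11
  A^-5 * (35*d^3 + d^5) = -A^5 - 40*A - 115*A^-3 - 115*A^-7 - 40*A^-11 - A^-15
  A^-7 * (9*d^4) = 9*A + 36*A^-3 + 54*A^-7 + 36*A^-11 + 9*A^-15
  A^-9 * (d^5) = -A - 5*A^-3 - 10*A^-7 - 10*A^-11 - 5*A^-15 - A^-19
Summing the groups: <K> = -A^13 + 2*A^9 - 5*A^5 + 5*A - 6*A^-3 + 6*A^-7 - 4*A^-11 + 3*A^-15 - A^-19
Normalise by the writhe: (-A^3)^(-w) = (-A^3)^(-7) = -A^-21, so f(A) = -A^-21 * <K> = A^-8 - 2*A^-12 + 5*A^-16 - 5*A^-20 + 6*A^-24 - 6*A^-28 + 4*A^-32 - 3*A^-36 + A^-40.
Substitute A = t^(-1/4), i.e. A^e → t^(-e/4): V(t) = t^10 - 3*t^9 + 4*t^8 - 6*t^7 + 6*t^6 - 5*t^5 + 5*t^4 - 2*t^3 + t^2

Answer: t^10 - 3*t^9 + 4*t^8 - 6*t^7 + 6*t^6 - 5*t^5 + 5*t^4 - 2*t^3 + t^2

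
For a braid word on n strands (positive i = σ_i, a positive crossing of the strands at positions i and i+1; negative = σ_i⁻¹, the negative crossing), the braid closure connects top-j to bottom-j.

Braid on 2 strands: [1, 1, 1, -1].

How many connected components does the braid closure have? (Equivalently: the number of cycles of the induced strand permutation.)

Track the strand permutation on 2 strands, starting from identity.
  step 1: s1 swaps positions 1,2 -> [2 1]
  step 2: s1 swaps positions 1,2 -> [1 2]
  step 3: s1 swaps positions 1,2 -> [2 1]
  step 4: s1^-1 swaps positions 1,2 -> [1 2]
Final permutation (position -> original strand): [1 2]
Closure components = cycle count of this permutation = 2.

Answer: 2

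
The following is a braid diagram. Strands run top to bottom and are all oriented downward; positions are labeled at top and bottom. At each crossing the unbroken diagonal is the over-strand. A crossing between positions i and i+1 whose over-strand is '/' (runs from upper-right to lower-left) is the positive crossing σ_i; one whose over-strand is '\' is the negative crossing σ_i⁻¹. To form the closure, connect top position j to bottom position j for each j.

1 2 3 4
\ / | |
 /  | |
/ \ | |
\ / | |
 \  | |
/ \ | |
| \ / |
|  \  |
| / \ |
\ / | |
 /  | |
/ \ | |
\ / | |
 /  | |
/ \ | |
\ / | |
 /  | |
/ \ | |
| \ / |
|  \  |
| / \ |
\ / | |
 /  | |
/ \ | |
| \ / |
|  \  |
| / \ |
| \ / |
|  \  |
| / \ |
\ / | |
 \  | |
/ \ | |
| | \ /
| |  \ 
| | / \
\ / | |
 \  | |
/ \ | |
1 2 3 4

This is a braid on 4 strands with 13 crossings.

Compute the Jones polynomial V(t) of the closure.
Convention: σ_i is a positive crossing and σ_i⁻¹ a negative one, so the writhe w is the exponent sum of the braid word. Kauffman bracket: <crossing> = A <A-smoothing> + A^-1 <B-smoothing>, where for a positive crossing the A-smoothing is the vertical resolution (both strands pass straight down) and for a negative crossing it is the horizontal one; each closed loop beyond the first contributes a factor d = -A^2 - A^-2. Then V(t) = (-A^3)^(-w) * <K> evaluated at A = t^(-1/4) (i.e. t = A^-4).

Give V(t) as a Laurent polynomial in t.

Reading the diagram top to bottom ('/'-over between positions i,i+1 = s_i, '\'-over = s_i^-1): braid word = s1 s1^-1 s2^-1 s1 s1 s1 s2^-1 s1 s2^-1 s2^-1 s1^-1 s3^-1 s1^-1.
The presented braid s1 s1^-1 s2^-1 s1 s1 s1 s2^-1 s1 s2^-1 s2^-1 s1^-1 s3^-1 s1^-1 on 4 strands reduces by inverse Markov moves (closure unchanged at each step):
  Deconjugate: the word is γ·β·γ⁻¹ with γ = s1 (prefix) and γ⁻¹ = s1^-1 (suffix); strip both.
  Destabilize: the word has the form β·s3^-1 where s3^-1 occurs only as the final letter (β ∈ B_3); drop it and the last strand → 3 strands.
Reduced to β = s1^-1 s2^-1 s1 s1 s1 s2^-1 s1 s2^-1 s2^-1 s1^-1 on 3 strands, 10 crossings.
Compute on β:
Braid: s1^-1 s2^-1 s1 s1 s1 s2^-1 s1 s2^-1 s2^-1 s1^-1 on 3 strands, 10 crossings.
Writhe w = (#positive) - (#negative) = 4 - 6 = -2.
State-sum expansion of <K>. There are 2^10 = 1024 states.
Smooth each crossing (0=||, 1=⌣⌢); contribution A^(Σ sign_k(1-2s_k)) * d^(L-1).
Tabulate the states by total A-exponent and number of loops L (A-exp: L × count):
  A^10: L=5 ×1
  A^8: L=4 ×10
  A^6: L=3 ×38, L=5 ×7
  A^4: L=2 ×67, L=4 ×49, L=6 ×4
  A^2: L=1 ×46, L=3 ×130, L=5 ×33, L=7 ×1
  A^0: L=2 ×131, L=4 ×110, L=6 ×11
  A^-2: L=1 ×25, L=3 ×133, L=5 ×51, L=7 ×1
  A^-4: L=2 ×37, L=4 ×72, L=6 ×11
  A^-6: L=3 ×25, L=5 ×19, L=7 ×1
  A^-8: L=4 ×8, L=6 ×2
  A^-10: L=5 ×1
Each group contributes A^e * Σ count * d^(L-1):
Powers of d = -A^2 - A^-2: d^2 = A^4 + 2 + A^-4; d^3 = -A^6 - 3*A^2 - 3*A^-2 - A^-6; d^4 = A^8 + 4*A^4 + 6 + 4*A^-4 + A^-8; d^5 = -A^10 - 5*A^6 - 10*A^2 - 10*A^-2 - 5*A^-6 - A^-10; d^6 = A^12 + 6*A^8 + 15*A^4 + 20 + 15*A^-4 + 6*A^-8 + A^-12.
  A^10 * (d^4) = A^18 + 4*A^14 + 6*A^10 + 4*A^6 + A^2
  A^8 * (10*d^3) = -10*A^14 - 30*A^10 - 30*A^6 - 10*A^2
  A^6 * (38*d^2 + 7*d^4) = 7*A^14 + 66*A^10 + 118*A^6 + 66*A^2 + 7*A^-2
  A^4 * (67*d + 49*d^3 + 4*d^5) = -4*A^14 - 69*A^10 - 254*A^6 - 254*A^2 - 69*A^-2 - 4*A^-6
  A^2 * (46 + 130*d^2 + 33*d^4 + d^6) = A^14 + 39*A^10 + 277*A^6 + 524*A^2 + 277*A^-2 + 39*A^-6 + A^-10
  A^0 * (131*d + 110*d^3 + 11*d^5) = -11*A^10 - 165*A^6 - 571*A^2 - 571*A^-2 - 165*A^-6 - 11*A^-10
  A^-2 * (25 + 133*d^2 + 51*d^4 + d^6) = A^10 + 57*A^6 + 352*A^2 + 617*A^-2 + 352*A^-6 + 57*A^-10 + A^-14
  A^-4 * (37*d + 72*d^3 + 11*d^5) = -11*A^6 - 127*A^2 - 363*A^-2 - 363*A^-6 - 127*A^-10 - 11*A^-14
  A^-6 * (25*d^2 + 19*d^4 + d^6) = A^6 + 25*A^2 + 116*A^-2 + 184*A^-6 + 116*A^-10 + 25*A^-14 + A^-18
  A^-8 * (8*d^3 + 2*d^5) = -2*A^2 - 18*A^-2 - 44*A^-6 - 44*A^-10 - 18*A^-14 - 2*A^-18
  A^-10 * (d^4) = A^-2 + 4*A^-6 + 6*A^-10 + 4*A^-14 + A^-18
Summing the groups: <K> = A^18 - 2*A^14 + 2*A^10 - 3*A^6 + 4*A^2 - 3*A^-2 + 3*A^-6 - 2*A^-10 + A^-14
Normalise by the writhe: (-A^3)^(-w) = (-A^3)^(2) = A^6, so f(A) = A^6 * <K> = A^24 - 2*A^20 + 2*A^16 - 3*A^12 + 4*A^8 - 3*A^4 + 3 - 2*A^-4 + A^-8.
Substitute A = t^(-1/4), i.e. A^e → t^(-e/4): V(t) = t^2 - 2*t + 3 - 3*t^-1 + 4*t^-2 - 3*t^-3 + 2*t^-4 - 2*t^-5 + t^-6

Answer: t^2 - 2*t + 3 - 3*t^-1 + 4*t^-2 - 3*t^-3 + 2*t^-4 - 2*t^-5 + t^-6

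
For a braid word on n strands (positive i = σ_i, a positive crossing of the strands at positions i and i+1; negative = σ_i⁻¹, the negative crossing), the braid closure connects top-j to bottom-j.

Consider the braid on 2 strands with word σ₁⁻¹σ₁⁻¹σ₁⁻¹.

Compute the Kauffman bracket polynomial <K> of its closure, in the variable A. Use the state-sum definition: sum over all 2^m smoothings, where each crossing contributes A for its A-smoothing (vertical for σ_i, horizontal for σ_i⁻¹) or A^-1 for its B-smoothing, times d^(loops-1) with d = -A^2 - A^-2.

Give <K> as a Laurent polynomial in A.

Braid: s1^-1 s1^-1 s1^-1 on 2 strands, 3 crossings.
Writhe w = (#positive) - (#negative) = 0 - 3 = -3.
State-sum expansion of <K>. There are 2^3 = 8 states.
Smooth each crossing (0=||, 1=⌣⌢); contribution A^(Σ sign_k(1-2s_k)) * d^(L-1).
  state 000: A-exp=-3, loops=2, term = A^-3 * d^1
  state 001: A-exp=-1, loops=1, term = A^-1 * d^0
  state 010: A-exp=-1, loops=1, term = A^-1 * d^0
  state 011: A-exp=+1, loops=2, term = A^1 * d^1
  state 100: A-exp=-1, loops=1, term = A^-1 * d^0
  state 101: A-exp=+1, loops=2, term = A^1 * d^1
  state 110: A-exp=+1, loops=2, term = A^1 * d^1
  state 111: A-exp=+3, loops=3, term = A^3 * d^2
Collect the terms by A-exponent (count of states per loop number):
Powers of d = -A^2 - A^-2: d^2 = A^4 + 2 + A^-4.
  A^3 * (d^2) = A^7 + 2*A^3 + A^-1
  A^1 * (3*d) = -3*A^3 - 3*A^-1
  A^-1 * (3) = 3*A^-1
  A^-3 * (d) = -A^-1 - A^-5
Summing the groups: <K> = A^7 - A^3 - A^-5

Answer: A^7 - A^3 - A^-5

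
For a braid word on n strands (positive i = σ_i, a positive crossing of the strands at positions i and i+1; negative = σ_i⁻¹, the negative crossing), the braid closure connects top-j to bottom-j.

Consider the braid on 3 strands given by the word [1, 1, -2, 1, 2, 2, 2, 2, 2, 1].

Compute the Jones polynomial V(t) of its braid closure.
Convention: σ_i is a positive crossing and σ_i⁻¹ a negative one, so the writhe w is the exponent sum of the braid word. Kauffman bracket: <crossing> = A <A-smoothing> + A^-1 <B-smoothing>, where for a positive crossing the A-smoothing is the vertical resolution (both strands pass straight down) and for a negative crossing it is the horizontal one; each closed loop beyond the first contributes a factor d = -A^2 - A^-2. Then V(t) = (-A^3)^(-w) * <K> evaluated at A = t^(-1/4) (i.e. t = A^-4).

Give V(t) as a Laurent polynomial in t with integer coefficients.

Braid: s1 s1 s2^-1 s1 s2 s2 s2 s2 s2 s1 on 3 strands, 10 crossings.
Writhe w = (#positive) - (#negative) = 9 - 1 = 8.
Enumerate smoothing states for the bracket polynomial. There are 2^10 = 1024 states.
Smooth each crossing (0=||, 1=⌣⌢); contribution A^(Σ sign_k(1-2s_k)) * d^(L-1).
Tabulate the states by total A-exponent and number of loops L (A-exp: L × count):
  A^10: L=2 ×1
  A^8: L=1 ×4, L=3 ×6
  A^6: L=2 ×35, L=4 ×10
  A^4: L=1 ×35, L=3 ×75, L=5 ×10
  A^2: L=2 ×115, L=4 ×90, L=6 ×5
  A^0: L=3 ×185, L=5 ×66, L=7 ×1
  A^-2: L=4 ×180, L=6 ×30
  A^-4: L=5 ×112, L=7 ×8
  A^-6: L=6 ×44, L=8 ×1
  A^-8: L=7 ×10
  A^-10: L=8 ×1
Each group contributes A^e * Σ count * d^(L-1):
Powers of d = -A^2 - A^-2: d^2 = A^4 + 2 + A^-4; d^3 = -A^6 - 3*A^2 - 3*A^-2 - A^-6; d^4 = A^8 + 4*A^4 + 6 + 4*A^-4 + A^-8; d^5 = -A^10 - 5*A^6 - 10*A^2 - 10*A^-2 - 5*A^-6 - A^-10; d^6 = A^12 + 6*A^8 + 15*A^4 + 20 + 15*A^-4 + 6*A^-8 + A^-12; d^7 = -A^14 - 7*A^10 - 21*A^6 - 35*A^2 - 35*A^-2 - 21*A^-6 - 7*A^-10 - A^-14.
  A^10 * (d) = -A^12 - A^8
  A^8 * (4 + 6*d^2) = 6*A^12 + 16*A^8 + 6*A^4
  A^6 * (35*d + 10*d^3) = -10*A^12 - 65*A^8 - 65*A^4 - 10
  A^4 * (35 + 75*d^2 + 10*d^4) = 10*A^12 + 115*A^8 + 245*A^4 + 115 + 10*A^-4
  A^2 * (115*d + 90*d^3 + 5*d^5) = -5*A^12 - 115*A^8 - 435*A^4 - 435 - 115*A^-4 - 5*A^-8
  A^0 * (185*d^2 + 66*d^4 + d^6) = A^12 + 72*A^8 + 464*A^4 + 786 + 464*A^-4 + 72*A^-8 + A^-12
  A^-2 * (180*d^3 + 30*d^5) = -30*A^8 - 330*A^4 - 840 - 840*A^-4 - 330*A^-8 - 30*A^-12
  A^-4 * (112*d^4 + 8*d^6) = 8*A^8 + 160*A^4 + 568 + 832*A^-4 + 568*A^-8 + 160*A^-12 + 8*A^-16
  A^-6 * (44*d^5 + d^7) = -A^8 - 51*A^4 - 241 - 475*A^-4 - 475*A^-8 - 241*A^-12 - 51*A^-16 - A^-20
  A^-8 * (10*d^6) = 10*A^4 + 60 + 150*A^-4 + 200*A^-8 + 150*A^-12 + 60*A^-16 + 10*A^-20
  A^-10 * (d^7) = -A^4 - 7 - 21*A^-4 - 35*A^-8 - 35*A^-12 - 21*A^-16 - 7*A^-20 - A^-24
Summing the groups: <K> = A^12 - A^8 + 3*A^4 - 4 + 5*A^-4 - 5*A^-8 + 5*A^-12 - 4*A^-16 + 2*A^-20 - A^-24
Normalise by the writhe: (-A^3)^(-w) = (-A^3)^(-8) = A^-24, so f(A) = A^-24 * <K> = A^-12 - A^-16 + 3*A^-20 - 4*A^-24 + 5*A^-28 - 5*A^-32 + 5*A^-36 - 4*A^-40 + 2*A^-44 - A^-48.
Substitute A = t^(-1/4), i.e. A^e → t^(-e/4): V(t) = -t^12 + 2*t^11 - 4*t^10 + 5*t^9 - 5*t^8 + 5*t^7 - 4*t^6 + 3*t^5 - t^4 + t^3

Answer: -t^12 + 2*t^11 - 4*t^10 + 5*t^9 - 5*t^8 + 5*t^7 - 4*t^6 + 3*t^5 - t^4 + t^3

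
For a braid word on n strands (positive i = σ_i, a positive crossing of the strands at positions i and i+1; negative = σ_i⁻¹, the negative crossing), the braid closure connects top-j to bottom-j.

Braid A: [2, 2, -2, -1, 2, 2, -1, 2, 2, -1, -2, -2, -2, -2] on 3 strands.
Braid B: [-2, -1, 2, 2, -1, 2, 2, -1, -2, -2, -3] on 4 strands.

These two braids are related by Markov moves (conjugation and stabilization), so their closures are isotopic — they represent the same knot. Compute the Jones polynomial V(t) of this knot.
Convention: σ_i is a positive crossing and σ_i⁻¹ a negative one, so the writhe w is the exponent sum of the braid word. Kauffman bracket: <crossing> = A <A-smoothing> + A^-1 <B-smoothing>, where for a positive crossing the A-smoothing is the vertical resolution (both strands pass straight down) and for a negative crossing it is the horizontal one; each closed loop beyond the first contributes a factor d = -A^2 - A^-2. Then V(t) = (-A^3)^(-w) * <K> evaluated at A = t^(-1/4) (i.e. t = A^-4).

Markov-equivalent braids have isotopic closures, hence identical knot invariants. Strip the Markov moves from each word to reach a common short braid β, then compute V(t) once on β.
Braid A: s2 s2 s2^-1 s1^-1 s2 s2 s1^-1 s2 s2 s1^-1 s2^-1 s2^-1 s2^-1 s2^-1 on 3 strands reduces by inverse Markov moves (closure unchanged at each step):
  Deconjugate: the word is γ·β·γ⁻¹ with γ = s2 s2 (prefix) and γ⁻¹ = s2^-1 s2^-1 (suffix); strip both.
Reduced to β = s2^-1 s1^-1 s2 s2 s1^-1 s2 s2 s1^-1 s2^-1 s2^-1 on 3 strands, 10 crossings.
Braid B: s2^-1 s1^-1 s2 s2 s1^-1 s2 s2 s1^-1 s2^-1 s2^-1 s3^-1 on 4 strands reduces by inverse Markov moves (closure unchanged at each step):
  Destabilize: the word has the form β·s3^-1 where s3^-1 occurs only as the final letter (β ∈ B_3); drop it and the last strand → 3 strands.
Reduced to β = s2^-1 s1^-1 s2 s2 s1^-1 s2 s2 s1^-1 s2^-1 s2^-1 on 3 strands, 10 crossings.
Both give the same β = s2^-1 s1^-1 s2 s2 s1^-1 s2 s2 s1^-1 s2^-1 s2^-1 on 3 strands, so one state sum suffices:
Braid: s2^-1 s1^-1 s2 s2 s1^-1 s2 s2 s1^-1 s2^-1 s2^-1 on 3 strands, 10 crossings.
Writhe w = (#positive) - (#negative) = 4 - 6 = -2.
Enumerate smoothing states for the bracket polynomial. There are 2^10 = 1024 states.
Smooth each crossing (0=||, 1=⌣⌢); contribution A^(Σ sign_k(1-2s_k)) * d^(L-1).
Tabulate the states by total A-exponent and number of loops L (A-exp: L × count):
  A^10: L=5 ×1
  A^8: L=4 ×10
  A^6: L=3 ×39, L=5 ×6
  A^4: L=2 ×66, L=4 ×52, L=6 ×2
  A^2: L=1 ×45, L=3 ×124, L=5 ×41
  A^0: L=2 ×118, L=4 ×113, L=6 ×21
  A^-2: L=1 ×20, L=3 ×120, L=5 ×63, L=7 ×7
  A^-4: L=2 ×30, L=4 ×68, L=6 ×21, L=8 ×1
  A^-6: L=3 ×20, L=5 ×22, L=7 ×3
  A^-8: L=4 ×7, L=6 ×3
  A^-10: L=5 ×1
Each group contributes A^e * Σ count * d^(L-1):
Powers of d = -A^2 - A^-2: d^2 = A^4 + 2 + A^-4; d^3 = -A^6 - 3*A^2 - 3*A^-2 - A^-6; d^4 = A^8 + 4*A^4 + 6 + 4*A^-4 + A^-8; d^5 = -A^10 - 5*A^6 - 10*A^2 - 10*A^-2 - 5*A^-6 - A^-10; d^6 = A^12 + 6*A^8 + 15*A^4 + 20 + 15*A^-4 + 6*A^-8 + A^-12; d^7 = -A^14 - 7*A^10 - 21*A^6 - 35*A^2 - 35*A^-2 - 21*A^-6 - 7*A^-10 - A^-14.
  A^10 * (d^4) = A^18 + 4*A^14 + 6*A^10 + 4*A^6 + A^2
  A^8 * (10*d^3) = -10*A^14 - 30*A^10 - 30*A^6 - 10*A^2
  A^6 * (39*d^2 + 6*d^4) = 6*A^14 + 63*A^10 + 114*A^6 + 63*A^2 + 6*A^-2
  A^4 * (66*d + 52*d^3 + 2*d^5) = -2*A^14 - 62*A^10 - 242*A^6 - 242*A^2 - 62*A^-2 - 2*A^-6
  A^2 * (45 + 124*d^2 + 41*d^4) = 41*A^10 + 288*A^6 + 539*A^2 + 288*A^-2 + 41*A^-6
  A^0 * (118*d + 113*d^3 + 21*d^5) = -21*A^10 - 218*A^6 - 667*A^2 - 667*A^-2 - 218*A^-6 - 21*A^-10
  A^-2 * (20 + 120*d^2 + 63*d^4 + 7*d^6) = 7*A^10 + 105*A^6 + 477*A^2 + 778*A^-2 + 477*A^-6 + 105*A^-10 + 7*A^-14
  A^-4 * (30*d + 68*d^3 + 21*d^5 + d^7) = -A^10 - 28*A^6 - 194*A^2 - 479*A^-2 - 479*A^-6 - 194*A^-10 - 28*A^-14 - A^-18
  A^-6 * (20*d^2 + 22*d^4 + 3*d^6) = 3*A^6 + 40*A^2 + 153*A^-2 + 232*A^-6 + 153*A^-10 + 40*A^-14 + 3*A^-18
  A^-8 * (7*d^3 + 3*d^5) = -3*A^2 - 22*A^-2 - 51*A^-6 - 51*A^-10 - 22*A^-14 - 3*A^-18
  A^-10 * (d^4) = A^-2 + 4*A^-6 + 6*A^-10 + 4*A^-14 + A^-18
Summing the groups: <K> = A^18 - 2*A^14 + 3*A^10 - 4*A^6 + 4*A^2 - 4*A^-2 + 4*A^-6 - 2*A^-10 + A^-14
Normalise by the writhe: (-A^3)^(-w) = (-A^3)^(2) = A^6, so f(A) = A^6 * <K> = A^24 - 2*A^20 + 3*A^16 - 4*A^12 + 4*A^8 - 4*A^4 + 4 - 2*A^-4 + A^-8.
Substitute A = t^(-1/4), i.e. A^e → t^(-e/4): V(t) = t^2 - 2*t + 4 - 4*t^-1 + 4*t^-2 - 4*t^-3 + 3*t^-4 - 2*t^-5 + t^-6

Answer: t^2 - 2*t + 4 - 4*t^-1 + 4*t^-2 - 4*t^-3 + 3*t^-4 - 2*t^-5 + t^-6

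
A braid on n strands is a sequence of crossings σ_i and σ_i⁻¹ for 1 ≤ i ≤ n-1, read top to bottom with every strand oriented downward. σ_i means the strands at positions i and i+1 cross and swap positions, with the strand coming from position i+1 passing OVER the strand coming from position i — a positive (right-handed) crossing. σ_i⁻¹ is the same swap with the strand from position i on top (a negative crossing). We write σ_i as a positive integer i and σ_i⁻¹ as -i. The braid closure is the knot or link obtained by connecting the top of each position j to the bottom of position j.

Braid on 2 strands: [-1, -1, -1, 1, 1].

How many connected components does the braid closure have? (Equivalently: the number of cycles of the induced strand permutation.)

Track the strand permutation on 2 strands, starting from identity.
  step 1: s1^-1 swaps positions 1,2 -> [2 1]
  step 2: s1^-1 swaps positions 1,2 -> [1 2]
  step 3: s1^-1 swaps positions 1,2 -> [2 1]
  step 4: s1 swaps positions 1,2 -> [1 2]
  step 5: s1 swaps positions 1,2 -> [2 1]
Final permutation (position -> original strand): [2 1]
Closure components = cycle count of this permutation = 1.

Answer: 1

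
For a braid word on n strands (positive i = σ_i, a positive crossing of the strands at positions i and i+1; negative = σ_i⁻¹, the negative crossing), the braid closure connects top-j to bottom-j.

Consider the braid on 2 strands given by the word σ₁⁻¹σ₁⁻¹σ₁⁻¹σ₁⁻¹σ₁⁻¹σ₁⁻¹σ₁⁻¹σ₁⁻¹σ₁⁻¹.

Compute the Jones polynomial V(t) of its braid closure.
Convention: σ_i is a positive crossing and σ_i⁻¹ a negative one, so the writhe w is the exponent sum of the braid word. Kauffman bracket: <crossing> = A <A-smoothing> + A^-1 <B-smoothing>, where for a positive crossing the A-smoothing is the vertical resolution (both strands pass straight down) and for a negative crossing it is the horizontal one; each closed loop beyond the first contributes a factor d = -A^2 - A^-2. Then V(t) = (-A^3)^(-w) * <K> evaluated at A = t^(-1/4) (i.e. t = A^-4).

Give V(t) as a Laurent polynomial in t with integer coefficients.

t^-4 + t^-6 - t^-7 + t^-8 - t^-9 + t^-10 - t^-11 + t^-12 - t^-13

Derivation:
Braid: s1^-1 s1^-1 s1^-1 s1^-1 s1^-1 s1^-1 s1^-1 s1^-1 s1^-1 on 2 strands, 9 crossings.
Writhe w = (#positive) - (#negative) = 0 - 9 = -9.
Computing the Kauffman bracket via state sum. There are 2^9 = 512 states.
Each crossing splits two ways (0=vertical, 1=horizontal). The state's weight is A^(#A-smoothings - #B-smoothings) * d^(loops - 1).
Tabulate the states by total A-exponent and number of loops L (A-exp: L × count):
  A^9: L=9 ×1
  A^7: L=8 ×9
  A^5: L=7 ×36
  A^3: L=6 ×84
  A^1: L=5 ×126
  A^-1: L=4 ×126
  A^-3: L=3 ×84
  A^-5: L=2 ×36
  A^-7: L=1 ×9
  A^-9: L=2 ×1
Each group contributes A^e * Σ count * d^(L-1):
Powers of d = -A^2 - A^-2: d^2 = A^4 + 2 + A^-4; d^3 = -A^6 - 3*A^2 - 3*A^-2 - A^-6; d^4 = A^8 + 4*A^4 + 6 + 4*A^-4 + A^-8; d^5 = -A^10 - 5*A^6 - 10*A^2 - 10*A^-2 - 5*A^-6 - A^-10; d^6 = A^12 + 6*A^8 + 15*A^4 + 20 + 15*A^-4 + 6*A^-8 + A^-12; d^7 = -A^14 - 7*A^10 - 21*A^6 - 35*A^2 - 35*A^-2 - 21*A^-6 - 7*A^-10 - A^-14; d^8 = A^16 + 8*A^12 + 28*A^8 + 56*A^4 + 70 + 56*A^-4 + 28*A^-8 + 8*A^-12 + A^-16.
  A^9 * (d^8) = A^25 + 8*A^21 + 28*A^17 + 56*A^13 + 70*A^9 + 56*A^5 + 28*A + 8*A^-3 + A^-7
  A^7 * (9*d^7) = -9*A^21 - 63*A^17 - 189*A^13 - 315*A^9 - 315*A^5 - 189*A - 63*A^-3 - 9*A^-7
  A^5 * (36*d^6) = 36*A^17 + 216*A^13 + 540*A^9 + 720*A^5 + 540*A + 216*A^-3 + 36*A^-7
  A^3 * (84*d^5) = -84*A^13 - 420*A^9 - 840*A^5 - 840*A - 420*A^-3 - 84*A^-7
  A^1 * (126*d^4) = 126*A^9 + 504*A^5 + 756*A + 504*A^-3 + 126*A^-7
  A^-1 * (126*d^3) = -126*A^5 - 378*A - 378*A^-3 - 126*A^-7
  A^-3 * (84*d^2) = 84*A + 168*A^-3 + 84*A^-7
  A^-5 * (36*d) = -36*A^-3 - 36*A^-7
  A^-7 * (9) = 9*A^-7
  A^-9 * (d) = -A^-7 - A^-11
Summing the groups: <K> = A^25 - A^21 + A^17 - A^13 + A^9 - A^5 + A - A^-3 - A^-11
Normalise by the writhe: (-A^3)^(-w) = (-A^3)^(9) = -A^27, so f(A) = -A^27 * <K> = -A^52 + A^48 - A^44 + A^40 - A^36 + A^32 - A^28 + A^24 + A^16.
Substitute A = t^(-1/4), i.e. A^e → t^(-e/4): V(t) = t^-4 + t^-6 - t^-7 + t^-8 - t^-9 + t^-10 - t^-11 + t^-12 - t^-13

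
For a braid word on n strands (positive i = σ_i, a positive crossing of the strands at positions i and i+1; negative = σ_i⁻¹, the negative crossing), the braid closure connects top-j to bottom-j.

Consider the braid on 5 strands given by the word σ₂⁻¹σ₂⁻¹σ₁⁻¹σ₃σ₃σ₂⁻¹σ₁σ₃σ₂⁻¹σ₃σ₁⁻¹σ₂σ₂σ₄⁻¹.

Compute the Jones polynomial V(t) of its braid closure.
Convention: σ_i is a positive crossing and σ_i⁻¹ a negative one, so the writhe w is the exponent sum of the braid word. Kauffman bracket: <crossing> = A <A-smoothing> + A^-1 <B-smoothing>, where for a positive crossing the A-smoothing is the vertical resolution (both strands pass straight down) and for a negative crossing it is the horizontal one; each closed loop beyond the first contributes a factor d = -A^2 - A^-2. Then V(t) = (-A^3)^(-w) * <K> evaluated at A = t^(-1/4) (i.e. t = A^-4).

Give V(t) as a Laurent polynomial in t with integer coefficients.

The presented braid s2^-1 s2^-1 s1^-1 s3 s3 s2^-1 s1 s3 s2^-1 s3 s1^-1 s2 s2 s4^-1 on 5 strands reduces by inverse Markov moves (closure unchanged at each step):
  Destabilize: the word has the form β·s4^-1 where s4^-1 occurs only as the final letter (β ∈ B_4); drop it and the last strand → 4 strands.
  Deconjugate: the word is γ·β·γ⁻¹ with γ = s2^-1 s2^-1 (prefix) and γ⁻¹ = s2 s2 (suffix); strip both.
Reduced to β = s1^-1 s3 s3 s2^-1 s1 s3 s2^-1 s3 s1^-1 on 4 strands, 9 crossings.
Compute on β:
Braid: s1^-1 s3 s3 s2^-1 s1 s3 s2^-1 s3 s1^-1 on 4 strands, 9 crossings.
Writhe w = (#positive) - (#negative) = 5 - 4 = 1.
State-sum expansion of <K>. There are 2^9 = 512 states.
Smooth each crossing (0=||, 1=⌣⌢); contribution A^(Σ sign_k(1-2s_k)) * d^(L-1).
Tabulate the states by total A-exponent and number of loops L (A-exp: L × count):
  A^9: L=4 ×1
  A^7: L=3 ×9
  A^5: L=2 ×29, L=4 ×7
  A^3: L=1 ×30, L=3 ×52, L=5 ×2
  A^1: L=2 ×83, L=4 ×43
  A^-1: L=1 ×11, L=3 ×93, L=5 ×22
  A^-3: L=2 ×19, L=4 ×58, L=6 ×7
  A^-5: L=3 ×15, L=5 ×20, L=7 ×1
  A^-7: L=4 ×6, L=6 ×3
  A^-9: L=5 ×1
Each group contributes A^e * Σ count * d^(L-1):
Powers of d = -A^2 - A^-2: d^2 = A^4 + 2 + A^-4; d^3 = -A^6 - 3*A^2 - 3*A^-2 - A^-6; d^4 = A^8 + 4*A^4 + 6 + 4*A^-4 + A^-8; d^5 = -A^10 - 5*A^6 - 10*A^2 - 10*A^-2 - 5*A^-6 - A^-10; d^6 = A^12 + 6*A^8 + 15*A^4 + 20 + 15*A^-4 + 6*A^-8 + A^-12.
  A^9 * (d^3) = -A^15 - 3*A^11 - 3*A^7 - A^3
  A^7 * (9*d^2) = 9*A^11 + 18*A^7 + 9*A^3
  A^5 * (29*d + 7*d^3) = -7*A^11 - 50*A^7 - 50*A^3 - 7*A^-1
  A^3 * (30 + 52*d^2 + 2*d^4) = 2*A^11 + 60*A^7 + 146*A^3 + 60*A^-1 + 2*A^-5
  A^1 * (83*d + 43*d^3) = -43*A^7 - 212*A^3 - 212*A^-1 - 43*A^-5
  A^-1 * (11 + 93*d^2 + 22*d^4) = 22*A^7 + 181*A^3 + 329*A^-1 + 181*A^-5 + 22*A^-9
  A^-3 * (19*d + 58*d^3 + 7*d^5) = -7*A^7 - 93*A^3 - 263*A^-1 - 263*A^-5 - 93*A^-9 - 7*A^-13
  A^-5 * (15*d^2 + 20*d^4 + d^6) = A^7 + 26*A^3 + 110*A^-1 + 170*A^-5 + 110*A^-9 + 26*A^-13 + A^-17
  A^-7 * (6*d^3 + 3*d^5) = -3*A^3 - 21*A^-1 - 48*A^-5 - 48*A^-9 - 21*A^-13 - 3*A^-17
  A^-9 * (d^4) = A^-1 + 4*A^-5 + 6*A^-9 + 4*A^-13 + A^-17
Summing the groups: <K> = -A^15 + A^11 - 2*A^7 + 3*A^3 - 3*A^-1 + 3*A^-5 - 3*A^-9 + 2*A^-13 - A^-17
Normalise by the writhe: (-A^3)^(-w) = (-A^3)^(-1) = -A^-3, so f(A) = -A^-3 * <K> = A^12 - A^8 + 2*A^4 - 3 + 3*A^-4 - 3*A^-8 + 3*A^-12 - 2*A^-16 + A^-20.
Substitute A = t^(-1/4), i.e. A^e → t^(-e/4): V(t) = t^5 - 2*t^4 + 3*t^3 - 3*t^2 + 3*t - 3 + 2*t^-1 - t^-2 + t^-3

Answer: t^5 - 2*t^4 + 3*t^3 - 3*t^2 + 3*t - 3 + 2*t^-1 - t^-2 + t^-3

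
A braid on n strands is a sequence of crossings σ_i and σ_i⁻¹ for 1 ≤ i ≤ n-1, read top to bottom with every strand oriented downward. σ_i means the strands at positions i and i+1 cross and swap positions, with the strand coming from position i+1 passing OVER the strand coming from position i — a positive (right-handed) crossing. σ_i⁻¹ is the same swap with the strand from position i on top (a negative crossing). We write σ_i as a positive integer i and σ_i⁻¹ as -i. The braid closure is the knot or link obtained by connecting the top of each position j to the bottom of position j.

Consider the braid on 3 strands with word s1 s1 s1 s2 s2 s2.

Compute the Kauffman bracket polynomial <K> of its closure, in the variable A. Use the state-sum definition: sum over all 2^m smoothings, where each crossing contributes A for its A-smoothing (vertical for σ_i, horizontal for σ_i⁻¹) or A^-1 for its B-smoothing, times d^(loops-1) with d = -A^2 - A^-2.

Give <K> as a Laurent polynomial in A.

Braid: s1 s1 s1 s2 s2 s2 on 3 strands, 6 crossings.
Writhe w = (#positive) - (#negative) = 6 - 0 = 6.
State-sum expansion of <K>. There are 2^6 = 64 states.
Smooth each crossing (0=||, 1=⌣⌢); contribution A^(Σ sign_k(1-2s_k)) * d^(L-1).
Tabulate the states by total A-exponent and number of loops L (A-exp: L × count):
  A^6: L=3 ×1
  A^4: L=2 ×6
  A^2: L=1 ×9, L=3 ×6
  A^0: L=2 ×18, L=4 ×2
  A^-2: L=3 ×15
  A^-4: L=4 ×6
  A^-6: L=5 ×1
Each group contributes A^e * Σ count * d^(L-1):
Powers of d = -A^2 - A^-2: d^2 = A^4 + 2 + A^-4; d^3 = -A^6 - 3*A^2 - 3*A^-2 - A^-6; d^4 = A^8 + 4*A^4 + 6 + 4*A^-4 + A^-8.
  A^6 * (d^2) = A^10 + 2*A^6 + A^2
  A^4 * (6*d) = -6*A^6 - 6*A^2
  A^2 * (9 + 6*d^2) = 6*A^6 + 21*A^2 + 6*A^-2
  A^0 * (18*d + 2*d^3) = -2*A^6 - 24*A^2 - 24*A^-2 - 2*A^-6
  A^-2 * (15*d^2) = 15*A^2 + 30*A^-2 + 15*A^-6
  A^-4 * (6*d^3) = -6*A^2 - 18*A^-2 - 18*A^-6 - 6*A^-10
  A^-6 * (d^4) = A^2 + 4*A^-2 + 6*A^-6 + 4*A^-10 + A^-14
Summing the groups: <K> = A^10 + 2*A^2 - 2*A^-2 + A^-6 - 2*A^-10 + A^-14

Answer: A^10 + 2*A^2 - 2*A^-2 + A^-6 - 2*A^-10 + A^-14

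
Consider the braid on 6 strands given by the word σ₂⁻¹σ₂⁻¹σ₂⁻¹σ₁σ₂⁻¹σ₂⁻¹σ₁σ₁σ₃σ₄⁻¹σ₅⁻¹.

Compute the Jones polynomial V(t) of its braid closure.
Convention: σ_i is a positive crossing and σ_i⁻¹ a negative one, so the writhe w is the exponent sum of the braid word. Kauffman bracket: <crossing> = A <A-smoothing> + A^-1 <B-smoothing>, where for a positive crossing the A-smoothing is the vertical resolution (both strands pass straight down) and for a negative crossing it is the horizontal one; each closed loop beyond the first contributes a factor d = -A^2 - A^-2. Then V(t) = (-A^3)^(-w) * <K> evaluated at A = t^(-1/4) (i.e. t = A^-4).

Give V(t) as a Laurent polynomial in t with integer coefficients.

-t^2 + 2*t - 3 + 5*t^-1 - 4*t^-2 + 5*t^-3 - 4*t^-4 + 2*t^-5 - t^-6

Derivation:
The presented braid s2^-1 s2^-1 s2^-1 s1 s2^-1 s2^-1 s1 s1 s3 s4^-1 s5^-1 on 6 strands reduces by inverse Markov moves (closure unchanged at each step):
  Destabilize: the word has the form β·s5^-1 where s5^-1 occurs only as the final letter (β ∈ B_5); drop it and the last strand → 5 strands.
  Destabilize: the word has the form β·s4^-1 where s4^-1 occurs only as the final letter (β ∈ B_4); drop it and the last strand → 4 strands.
  Destabilize: the word has the form β·s3 where s3 occurs only as the final letter (β ∈ B_3); drop it and the last strand → 3 strands.
Reduced to β = s2^-1 s2^-1 s2^-1 s1 s2^-1 s2^-1 s1 s1 on 3 strands, 8 crossings.
Compute on β:
Braid: s2^-1 s2^-1 s2^-1 s1 s2^-1 s2^-1 s1 s1 on 3 strands, 8 crossings.
Writhe w = (#positive) - (#negative) = 3 - 5 = -2.
Enumerate smoothing states for the bracket polynomial. There are 2^8 = 256 states.
Each crossing splits two ways (0=vertical, 1=horizontal). The state's weight is A^(#A-smoothings - #B-smoothings) * d^(loops - 1).
Tabulate the states by total A-exponent and number of loops L (A-exp: L × count):
  A^8: L=6 ×1
  A^6: L=5 ×8
  A^4: L=4 ×27, L=6 ×1
  A^2: L=3 ×50, L=5 ×6
  A^0: L=2 ×53, L=4 ×17
  A^-2: L=1 ×27, L=3 ×28, L=5 ×1
  A^-4: L=2 ×24, L=4 ×4
  A^-6: L=3 ×8
  A^-8: L=4 ×1
Each group contributes A^e * Σ count * d^(L-1):
Powers of d = -A^2 - A^-2: d^2 = A^4 + 2 + A^-4; d^3 = -A^6 - 3*A^2 - 3*A^-2 - A^-6; d^4 = A^8 + 4*A^4 + 6 + 4*A^-4 + A^-8; d^5 = -A^10 - 5*A^6 - 10*A^2 - 10*A^-2 - 5*A^-6 - A^-10.
  A^8 * (d^5) = -A^18 - 5*A^14 - 10*A^10 - 10*A^6 - 5*A^2 - A^-2
  A^6 * (8*d^4) = 8*A^14 + 32*A^10 + 48*A^6 + 32*A^2 + 8*A^-2
  A^4 * (27*d^3 + d^5) = -A^14 - 32*A^10 - 91*A^6 - 91*A^2 - 32*A^-2 - A^-6
  A^2 * (50*d^2 + 6*d^4) = 6*A^10 + 74*A^6 + 136*A^2 + 74*A^-2 + 6*A^-6
  A^0 * (53*d + 17*d^3) = -17*A^6 - 104*A^2 - 104*A^-2 - 17*A^-6
  A^-2 * (27 + 28*d^2 + d^4) = A^6 + 32*A^2 + 89*A^-2 + 32*A^-6 + A^-10
  A^-4 * (24*d + 4*d^3) = -4*A^2 - 36*A^-2 - 36*A^-6 - 4*A^-10
  A^-6 * (8*d^2) = 8*A^-2 + 16*A^-6 + 8*A^-10
  A^-8 * (d^3) = -A^-2 - 3*A^-6 - 3*A^-10 - A^-14
Summing the groups: <K> = -A^18 + 2*A^14 - 4*A^10 + 5*A^6 - 4*A^2 + 5*A^-2 - 3*A^-6 + 2*A^-10 - A^-14
Normalise by the writhe: (-A^3)^(-w) = (-A^3)^(2) = A^6, so f(A) = A^6 * <K> = -A^24 + 2*A^20 - 4*A^16 + 5*A^12 - 4*A^8 + 5*A^4 - 3 + 2*A^-4 - A^-8.
Substitute A = t^(-1/4), i.e. A^e → t^(-e/4): V(t) = -t^2 + 2*t - 3 + 5*t^-1 - 4*t^-2 + 5*t^-3 - 4*t^-4 + 2*t^-5 - t^-6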